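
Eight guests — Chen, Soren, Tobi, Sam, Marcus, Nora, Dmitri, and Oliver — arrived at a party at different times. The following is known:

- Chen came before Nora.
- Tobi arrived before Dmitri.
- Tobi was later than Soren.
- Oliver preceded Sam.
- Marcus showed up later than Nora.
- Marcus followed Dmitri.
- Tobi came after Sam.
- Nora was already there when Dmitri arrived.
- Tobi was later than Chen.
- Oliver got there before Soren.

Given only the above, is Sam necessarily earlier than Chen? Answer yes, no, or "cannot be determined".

cannot be determined

No chain of stated constraints runs from Sam to Chen, and none runs from Chen to Sam either.
So the relative order of Sam and Chen is not fixed by the given facts.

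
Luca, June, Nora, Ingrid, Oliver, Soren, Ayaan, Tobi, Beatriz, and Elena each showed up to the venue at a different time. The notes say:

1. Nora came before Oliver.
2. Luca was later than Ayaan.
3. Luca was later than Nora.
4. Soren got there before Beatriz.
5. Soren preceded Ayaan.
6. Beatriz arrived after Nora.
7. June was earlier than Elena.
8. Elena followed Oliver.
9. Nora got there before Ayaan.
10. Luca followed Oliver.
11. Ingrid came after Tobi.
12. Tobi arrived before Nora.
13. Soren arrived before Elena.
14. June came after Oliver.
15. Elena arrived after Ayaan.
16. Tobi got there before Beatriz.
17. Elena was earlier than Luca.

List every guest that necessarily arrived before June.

Nora, Oliver, Tobi

Directly stated before June: Oliver.
Nora reaches June via Nora → Oliver → June.
Tobi reaches June via Tobi → Nora → Oliver → June.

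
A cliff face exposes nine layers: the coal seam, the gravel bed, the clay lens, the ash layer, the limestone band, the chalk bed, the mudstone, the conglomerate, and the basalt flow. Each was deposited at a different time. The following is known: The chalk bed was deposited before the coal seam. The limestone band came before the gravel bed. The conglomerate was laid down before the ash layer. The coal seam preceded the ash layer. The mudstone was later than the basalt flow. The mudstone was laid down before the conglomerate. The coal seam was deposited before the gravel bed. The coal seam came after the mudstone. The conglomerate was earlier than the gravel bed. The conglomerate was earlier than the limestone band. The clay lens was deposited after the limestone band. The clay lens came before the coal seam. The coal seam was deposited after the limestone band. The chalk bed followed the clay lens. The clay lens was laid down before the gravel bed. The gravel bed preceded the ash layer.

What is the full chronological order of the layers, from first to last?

The constraints fix every adjacent pair, so only one ordering works:
the basalt flow → the mudstone → the conglomerate → the limestone band → the clay lens → the chalk bed → the coal seam → the gravel bed → the ash layer.

the basalt flow, the mudstone, the conglomerate, the limestone band, the clay lens, the chalk bed, the coal seam, the gravel bed, the ash layer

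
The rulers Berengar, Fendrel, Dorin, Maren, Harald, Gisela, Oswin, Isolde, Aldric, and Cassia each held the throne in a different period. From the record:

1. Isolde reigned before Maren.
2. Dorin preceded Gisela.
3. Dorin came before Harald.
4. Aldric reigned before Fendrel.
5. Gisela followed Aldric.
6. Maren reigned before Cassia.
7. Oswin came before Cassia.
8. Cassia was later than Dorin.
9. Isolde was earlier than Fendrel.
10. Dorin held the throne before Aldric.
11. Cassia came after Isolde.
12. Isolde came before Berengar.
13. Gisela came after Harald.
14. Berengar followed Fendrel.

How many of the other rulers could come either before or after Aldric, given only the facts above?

5

Forced before Aldric: Dorin; forced after Aldric: Berengar, Fendrel, and Gisela.
That leaves Cassia, Harald, Isolde, Maren, and Oswin with no forced order relative to Aldric — 5.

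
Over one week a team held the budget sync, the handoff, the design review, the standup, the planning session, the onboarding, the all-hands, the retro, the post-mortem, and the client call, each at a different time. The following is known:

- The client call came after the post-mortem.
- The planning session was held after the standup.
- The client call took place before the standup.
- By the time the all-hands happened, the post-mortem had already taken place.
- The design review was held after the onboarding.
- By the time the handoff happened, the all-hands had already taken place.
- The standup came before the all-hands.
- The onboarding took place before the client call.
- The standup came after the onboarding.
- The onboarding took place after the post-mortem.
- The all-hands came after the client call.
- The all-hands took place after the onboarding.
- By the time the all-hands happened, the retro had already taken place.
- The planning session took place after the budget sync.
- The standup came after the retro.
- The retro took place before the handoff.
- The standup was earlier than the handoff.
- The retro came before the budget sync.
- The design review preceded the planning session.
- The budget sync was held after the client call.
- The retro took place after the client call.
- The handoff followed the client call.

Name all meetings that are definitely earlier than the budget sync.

Directly stated before the budget sync: the client call and the retro.
The onboarding reaches the budget sync via the onboarding → the client call → the budget sync.
The post-mortem reaches the budget sync via the post-mortem → the client call → the budget sync.
No chain forces the design review (or any of the others) ahead of the budget sync.

the client call, the onboarding, the post-mortem, the retro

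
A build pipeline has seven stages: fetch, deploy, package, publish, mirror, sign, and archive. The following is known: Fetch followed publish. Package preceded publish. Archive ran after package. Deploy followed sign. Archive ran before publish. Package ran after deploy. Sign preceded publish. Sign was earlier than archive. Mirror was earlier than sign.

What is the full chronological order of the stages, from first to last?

mirror, sign, deploy, package, archive, publish, fetch

The constraints fix every adjacent pair, so only one ordering works:
mirror → sign → deploy → package → archive → publish → fetch.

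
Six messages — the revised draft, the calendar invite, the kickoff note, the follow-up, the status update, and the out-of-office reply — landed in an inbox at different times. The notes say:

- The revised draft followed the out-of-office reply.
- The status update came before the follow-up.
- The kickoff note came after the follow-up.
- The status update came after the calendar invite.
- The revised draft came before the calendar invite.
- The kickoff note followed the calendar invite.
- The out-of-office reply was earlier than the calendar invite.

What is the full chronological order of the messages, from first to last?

the out-of-office reply, the revised draft, the calendar invite, the status update, the follow-up, the kickoff note

The constraints fix every adjacent pair, so only one ordering works:
the out-of-office reply → the revised draft → the calendar invite → the status update → the follow-up → the kickoff note.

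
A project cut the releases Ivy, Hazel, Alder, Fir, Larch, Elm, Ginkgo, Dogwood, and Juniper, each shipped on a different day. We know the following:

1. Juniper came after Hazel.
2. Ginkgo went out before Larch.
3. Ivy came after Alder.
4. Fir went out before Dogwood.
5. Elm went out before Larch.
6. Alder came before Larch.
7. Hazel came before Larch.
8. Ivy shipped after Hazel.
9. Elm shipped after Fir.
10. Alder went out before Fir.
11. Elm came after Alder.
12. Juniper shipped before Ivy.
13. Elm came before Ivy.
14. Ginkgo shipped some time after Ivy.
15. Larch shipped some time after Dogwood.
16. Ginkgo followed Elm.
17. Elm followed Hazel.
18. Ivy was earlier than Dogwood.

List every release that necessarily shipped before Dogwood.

Alder, Elm, Fir, Hazel, Ivy, Juniper

Directly stated before Dogwood: Fir and Ivy.
Alder reaches Dogwood via Alder → Ivy → Dogwood.
Elm reaches Dogwood via Elm → Ivy → Dogwood.
Hazel reaches Dogwood via Hazel → Ivy → Dogwood.
Likewise Juniper reaches Dogwood by chaining the stated constraints.
No chain forces Larch (or any of the others) ahead of Dogwood.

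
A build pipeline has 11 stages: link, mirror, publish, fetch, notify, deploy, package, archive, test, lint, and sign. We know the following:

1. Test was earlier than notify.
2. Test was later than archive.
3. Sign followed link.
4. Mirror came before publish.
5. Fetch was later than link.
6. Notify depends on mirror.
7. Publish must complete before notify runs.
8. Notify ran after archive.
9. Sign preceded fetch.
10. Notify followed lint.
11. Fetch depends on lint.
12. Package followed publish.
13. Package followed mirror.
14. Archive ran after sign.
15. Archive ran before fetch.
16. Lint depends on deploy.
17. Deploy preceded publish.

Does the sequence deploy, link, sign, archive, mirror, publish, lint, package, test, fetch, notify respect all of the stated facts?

Check each stated constraint against the proposed order — e.g. sign is ahead of fetch; link is ahead of fetch. Every pair is in the required order; nothing is violated.

yes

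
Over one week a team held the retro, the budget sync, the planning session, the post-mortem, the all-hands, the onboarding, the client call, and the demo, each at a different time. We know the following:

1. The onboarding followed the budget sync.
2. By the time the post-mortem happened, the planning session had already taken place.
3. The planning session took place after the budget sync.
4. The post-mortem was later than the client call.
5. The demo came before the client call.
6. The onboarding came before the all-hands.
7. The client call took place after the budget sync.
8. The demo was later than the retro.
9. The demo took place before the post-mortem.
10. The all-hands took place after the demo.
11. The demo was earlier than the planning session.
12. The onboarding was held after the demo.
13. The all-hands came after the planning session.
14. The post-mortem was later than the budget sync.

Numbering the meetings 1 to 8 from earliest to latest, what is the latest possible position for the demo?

The demo must come before the all-hands, the client call, the onboarding, the planning session, and the post-mortem — 5 meetings forced after it.
Everything else can be placed before the demo in some valid order, so the demo can sit as late as position 8 − 5 = 3.

3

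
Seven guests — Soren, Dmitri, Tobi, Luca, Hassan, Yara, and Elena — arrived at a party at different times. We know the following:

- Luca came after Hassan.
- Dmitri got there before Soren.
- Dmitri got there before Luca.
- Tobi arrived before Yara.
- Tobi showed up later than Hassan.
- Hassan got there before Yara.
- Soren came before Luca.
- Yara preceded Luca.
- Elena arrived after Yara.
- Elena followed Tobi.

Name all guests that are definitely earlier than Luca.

Dmitri, Hassan, Soren, Tobi, Yara

Directly stated before Luca: Dmitri, Hassan, Soren, and Yara.
Tobi reaches Luca via Tobi → Yara → Luca.
No chain forces Elena ahead of Luca.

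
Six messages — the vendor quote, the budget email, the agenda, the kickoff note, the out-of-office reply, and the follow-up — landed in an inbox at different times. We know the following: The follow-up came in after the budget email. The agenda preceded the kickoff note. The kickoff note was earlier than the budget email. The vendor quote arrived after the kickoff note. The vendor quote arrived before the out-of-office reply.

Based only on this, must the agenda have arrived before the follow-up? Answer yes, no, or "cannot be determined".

yes

Chain the constraints: the agenda → the kickoff note → the budget email → the follow-up. Each link is directly stated, so the agenda comes before the follow-up.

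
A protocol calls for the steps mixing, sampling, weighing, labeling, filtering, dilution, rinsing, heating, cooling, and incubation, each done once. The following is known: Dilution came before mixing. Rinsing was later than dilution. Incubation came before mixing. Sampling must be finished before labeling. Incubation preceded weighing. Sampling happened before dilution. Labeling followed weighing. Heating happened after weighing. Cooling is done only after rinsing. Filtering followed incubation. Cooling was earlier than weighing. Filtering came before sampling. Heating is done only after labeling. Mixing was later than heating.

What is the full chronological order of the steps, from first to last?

incubation, filtering, sampling, dilution, rinsing, cooling, weighing, labeling, heating, mixing

The constraints fix every adjacent pair, so only one ordering works:
incubation → filtering → sampling → dilution → rinsing → cooling → weighing → labeling → heating → mixing.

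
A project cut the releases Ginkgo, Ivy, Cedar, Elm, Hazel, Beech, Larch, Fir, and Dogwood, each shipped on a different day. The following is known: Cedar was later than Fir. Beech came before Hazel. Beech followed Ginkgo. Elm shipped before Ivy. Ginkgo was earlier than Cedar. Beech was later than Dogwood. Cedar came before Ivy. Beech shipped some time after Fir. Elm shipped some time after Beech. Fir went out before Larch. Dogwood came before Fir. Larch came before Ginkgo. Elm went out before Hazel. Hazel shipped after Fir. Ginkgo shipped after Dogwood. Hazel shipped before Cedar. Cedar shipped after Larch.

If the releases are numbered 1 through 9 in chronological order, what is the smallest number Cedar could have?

Beech, Dogwood, Elm, Fir, Ginkgo, Hazel, and Larch must all come before Cedar — 7 forced predecessors.
Nothing else is forced ahead of Cedar, so its earliest slot is position 7 + 1 = 8.

8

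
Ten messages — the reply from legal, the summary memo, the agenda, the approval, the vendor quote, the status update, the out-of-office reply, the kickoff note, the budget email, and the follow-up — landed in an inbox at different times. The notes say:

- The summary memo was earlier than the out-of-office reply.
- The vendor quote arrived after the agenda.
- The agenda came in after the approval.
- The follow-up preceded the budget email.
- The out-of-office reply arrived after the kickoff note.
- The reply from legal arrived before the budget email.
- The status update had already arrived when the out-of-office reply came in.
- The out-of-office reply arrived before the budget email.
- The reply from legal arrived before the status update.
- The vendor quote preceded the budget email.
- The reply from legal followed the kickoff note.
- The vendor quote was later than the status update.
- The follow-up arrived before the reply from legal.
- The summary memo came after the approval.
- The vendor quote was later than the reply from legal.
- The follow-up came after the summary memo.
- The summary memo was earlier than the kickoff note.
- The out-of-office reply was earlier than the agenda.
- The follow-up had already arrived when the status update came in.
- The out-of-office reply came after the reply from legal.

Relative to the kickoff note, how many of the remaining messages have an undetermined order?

Forced before the kickoff note: the approval and the summary memo; forced after the kickoff note: the agenda, the budget email, the out-of-office reply, the reply from legal, the status update, and the vendor quote.
That leaves the follow-up with no forced order relative to the kickoff note — 1.

1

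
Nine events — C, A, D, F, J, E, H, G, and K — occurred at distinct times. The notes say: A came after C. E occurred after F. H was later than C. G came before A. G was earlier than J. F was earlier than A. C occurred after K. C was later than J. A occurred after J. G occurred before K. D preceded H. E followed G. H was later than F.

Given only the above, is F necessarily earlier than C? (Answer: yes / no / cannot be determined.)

No chain of stated constraints runs from F to C, and none runs from C to F either.
So the relative order of F and C is not fixed by the given facts.

cannot be determined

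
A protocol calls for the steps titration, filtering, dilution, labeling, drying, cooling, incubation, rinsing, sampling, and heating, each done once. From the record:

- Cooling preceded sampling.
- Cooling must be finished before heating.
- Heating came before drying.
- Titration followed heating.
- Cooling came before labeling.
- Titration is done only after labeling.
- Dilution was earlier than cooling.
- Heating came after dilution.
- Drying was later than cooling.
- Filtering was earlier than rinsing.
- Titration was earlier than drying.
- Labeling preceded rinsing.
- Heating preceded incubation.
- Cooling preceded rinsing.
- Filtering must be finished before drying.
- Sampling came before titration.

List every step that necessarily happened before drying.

Directly stated before drying: cooling, filtering, heating, and titration.
Dilution reaches drying via dilution → cooling → drying.
Labeling reaches drying via labeling → titration → drying.
Sampling reaches drying via sampling → titration → drying.
No chain forces incubation (or any of the others) ahead of drying.

cooling, dilution, filtering, heating, labeling, sampling, titration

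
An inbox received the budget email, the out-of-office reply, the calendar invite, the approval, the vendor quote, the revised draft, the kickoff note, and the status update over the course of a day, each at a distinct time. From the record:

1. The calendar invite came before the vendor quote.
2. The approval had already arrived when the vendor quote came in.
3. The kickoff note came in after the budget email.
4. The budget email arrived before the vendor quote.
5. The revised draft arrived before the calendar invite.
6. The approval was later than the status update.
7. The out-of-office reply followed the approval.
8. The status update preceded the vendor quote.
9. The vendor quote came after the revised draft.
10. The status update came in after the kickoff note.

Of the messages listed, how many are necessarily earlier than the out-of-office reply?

Directly stated before the out-of-office reply: the approval.
The budget email reaches the out-of-office reply via the budget email → the kickoff note → the status update → the approval → the out-of-office reply.
The kickoff note reaches the out-of-office reply via the kickoff note → the status update → the approval → the out-of-office reply.
The status update reaches the out-of-office reply via the status update → the approval → the out-of-office reply.
No chain forces the vendor quote (or any of the others) ahead of the out-of-office reply.
That's the approval, the budget email, the kickoff note, and the status update — 4 in all.

4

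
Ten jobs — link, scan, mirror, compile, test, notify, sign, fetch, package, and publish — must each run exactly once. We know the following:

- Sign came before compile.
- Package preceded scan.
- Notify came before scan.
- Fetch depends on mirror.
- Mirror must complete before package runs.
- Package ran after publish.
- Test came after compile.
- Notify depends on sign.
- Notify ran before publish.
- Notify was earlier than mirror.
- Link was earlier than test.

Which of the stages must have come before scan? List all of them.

mirror, notify, package, publish, sign

Directly stated before scan: notify and package.
Mirror reaches scan via mirror → package → scan.
Publish reaches scan via publish → package → scan.
Sign reaches scan via sign → notify → scan.
No chain forces link (or any of the others) ahead of scan.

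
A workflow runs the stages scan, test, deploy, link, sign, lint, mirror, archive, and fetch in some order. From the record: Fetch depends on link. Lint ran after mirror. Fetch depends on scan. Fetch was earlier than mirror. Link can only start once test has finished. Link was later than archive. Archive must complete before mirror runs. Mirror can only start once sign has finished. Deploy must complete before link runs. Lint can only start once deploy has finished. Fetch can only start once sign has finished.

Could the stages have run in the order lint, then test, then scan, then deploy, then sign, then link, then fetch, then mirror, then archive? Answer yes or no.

no

The constraints require archive before mirror, but in the proposed sequence mirror appears ahead of archive. That one violation is enough.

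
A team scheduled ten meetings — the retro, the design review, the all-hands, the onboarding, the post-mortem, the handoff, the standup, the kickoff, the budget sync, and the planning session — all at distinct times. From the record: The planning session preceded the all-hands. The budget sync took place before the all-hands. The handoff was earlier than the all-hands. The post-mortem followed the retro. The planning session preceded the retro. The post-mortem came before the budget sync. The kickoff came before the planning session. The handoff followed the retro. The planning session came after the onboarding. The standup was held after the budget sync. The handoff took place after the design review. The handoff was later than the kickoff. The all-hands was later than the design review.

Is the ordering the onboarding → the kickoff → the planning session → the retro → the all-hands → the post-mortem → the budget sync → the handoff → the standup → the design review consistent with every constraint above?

The constraints require the handoff before the all-hands, but in the proposed sequence the all-hands appears ahead of the handoff. That one violation is enough.

no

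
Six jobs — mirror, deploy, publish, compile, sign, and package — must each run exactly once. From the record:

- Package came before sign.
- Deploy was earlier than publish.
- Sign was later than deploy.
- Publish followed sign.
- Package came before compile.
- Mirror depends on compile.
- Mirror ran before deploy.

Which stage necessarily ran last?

Every other stage has a chain of constraints placing it before publish, so publish is last.

publish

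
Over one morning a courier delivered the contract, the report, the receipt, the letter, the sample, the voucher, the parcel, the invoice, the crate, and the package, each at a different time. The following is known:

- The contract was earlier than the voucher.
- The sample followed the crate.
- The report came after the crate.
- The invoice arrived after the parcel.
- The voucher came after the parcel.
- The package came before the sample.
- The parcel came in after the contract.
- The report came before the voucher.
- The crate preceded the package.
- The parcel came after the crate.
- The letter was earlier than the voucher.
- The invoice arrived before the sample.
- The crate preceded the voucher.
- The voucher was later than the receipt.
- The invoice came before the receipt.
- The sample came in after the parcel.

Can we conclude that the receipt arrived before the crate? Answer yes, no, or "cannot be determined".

no

Tracing the constraints gives the crate → the parcel → the invoice → the receipt, so the crate must come before the receipt.
That means the receipt cannot be before the crate.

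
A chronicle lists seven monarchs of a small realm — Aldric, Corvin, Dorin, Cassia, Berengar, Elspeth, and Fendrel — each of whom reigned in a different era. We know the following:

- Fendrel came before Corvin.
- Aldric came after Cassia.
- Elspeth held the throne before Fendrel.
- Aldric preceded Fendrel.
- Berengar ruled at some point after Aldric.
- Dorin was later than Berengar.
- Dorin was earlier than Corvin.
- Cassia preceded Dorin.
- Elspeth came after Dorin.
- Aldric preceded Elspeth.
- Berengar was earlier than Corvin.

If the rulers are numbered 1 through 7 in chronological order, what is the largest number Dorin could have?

Dorin must come before Corvin, Elspeth, and Fendrel — 3 rulers forced after them.
Everything else can be placed before Dorin in some valid order, so Dorin can sit as late as position 7 − 3 = 4.

4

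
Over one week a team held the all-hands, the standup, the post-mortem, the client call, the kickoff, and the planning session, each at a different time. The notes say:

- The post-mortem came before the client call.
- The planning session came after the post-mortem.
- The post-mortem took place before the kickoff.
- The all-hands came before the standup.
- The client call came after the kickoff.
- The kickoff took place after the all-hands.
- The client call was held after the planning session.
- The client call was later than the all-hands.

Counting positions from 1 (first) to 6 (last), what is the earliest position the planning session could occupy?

The post-mortem must come before the planning session — 1 forced predecessor.
Nothing else is forced ahead of the planning session, so its earliest slot is position 1 + 1 = 2.

2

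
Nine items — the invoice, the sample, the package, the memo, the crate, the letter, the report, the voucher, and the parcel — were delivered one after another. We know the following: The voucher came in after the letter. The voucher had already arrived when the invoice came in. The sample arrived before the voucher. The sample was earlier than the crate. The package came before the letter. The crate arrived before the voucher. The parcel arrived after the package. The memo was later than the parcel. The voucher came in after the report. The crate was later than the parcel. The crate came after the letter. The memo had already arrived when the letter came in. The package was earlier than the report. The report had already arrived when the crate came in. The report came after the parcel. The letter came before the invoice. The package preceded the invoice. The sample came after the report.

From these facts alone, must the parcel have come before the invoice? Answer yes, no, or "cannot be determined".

yes

Chain the constraints: the parcel → the memo → the letter → the invoice. Each link is directly stated, so the parcel comes before the invoice.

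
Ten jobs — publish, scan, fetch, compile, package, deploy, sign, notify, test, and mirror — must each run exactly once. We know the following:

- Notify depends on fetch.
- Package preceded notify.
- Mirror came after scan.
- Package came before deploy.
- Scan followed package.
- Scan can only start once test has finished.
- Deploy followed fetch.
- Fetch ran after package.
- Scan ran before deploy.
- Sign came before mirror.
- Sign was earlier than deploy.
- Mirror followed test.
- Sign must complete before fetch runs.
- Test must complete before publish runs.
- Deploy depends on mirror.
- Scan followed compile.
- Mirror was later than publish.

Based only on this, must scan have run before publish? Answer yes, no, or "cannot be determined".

No chain of stated constraints runs from scan to publish, and none runs from publish to scan either.
So the relative order of scan and publish is not fixed by the given facts.

cannot be determined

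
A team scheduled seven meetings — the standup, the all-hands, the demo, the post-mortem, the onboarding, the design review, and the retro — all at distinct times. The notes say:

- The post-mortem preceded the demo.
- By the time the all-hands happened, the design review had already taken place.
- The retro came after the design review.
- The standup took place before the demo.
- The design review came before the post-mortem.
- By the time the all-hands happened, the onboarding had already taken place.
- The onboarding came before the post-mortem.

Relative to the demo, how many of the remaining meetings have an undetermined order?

2

Forced before the demo: the design review, the onboarding, the post-mortem, and the standup.
That leaves the all-hands and the retro with no forced order relative to the demo — 2.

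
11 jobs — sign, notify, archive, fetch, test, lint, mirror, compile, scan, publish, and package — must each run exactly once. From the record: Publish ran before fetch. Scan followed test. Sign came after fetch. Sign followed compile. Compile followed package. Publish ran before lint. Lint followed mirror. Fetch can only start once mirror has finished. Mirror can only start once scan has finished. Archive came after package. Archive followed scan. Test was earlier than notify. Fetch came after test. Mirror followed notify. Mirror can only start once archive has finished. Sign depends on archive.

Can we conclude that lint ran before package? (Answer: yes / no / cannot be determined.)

no

Tracing the constraints gives package → archive → mirror → lint, so package must come before lint.
That means lint cannot be before package.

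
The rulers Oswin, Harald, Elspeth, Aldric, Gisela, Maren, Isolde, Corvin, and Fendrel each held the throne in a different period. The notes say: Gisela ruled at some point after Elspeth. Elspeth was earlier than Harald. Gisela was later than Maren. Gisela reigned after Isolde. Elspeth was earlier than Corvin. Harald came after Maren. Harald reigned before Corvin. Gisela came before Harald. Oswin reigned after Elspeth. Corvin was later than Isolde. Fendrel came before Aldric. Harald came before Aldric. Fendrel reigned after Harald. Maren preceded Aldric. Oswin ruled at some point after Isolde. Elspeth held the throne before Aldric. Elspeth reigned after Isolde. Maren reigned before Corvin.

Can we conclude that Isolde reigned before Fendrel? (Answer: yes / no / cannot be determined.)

yes

Chain the constraints: Isolde → Elspeth → Harald → Fendrel. Each link is directly stated, so Isolde comes before Fendrel.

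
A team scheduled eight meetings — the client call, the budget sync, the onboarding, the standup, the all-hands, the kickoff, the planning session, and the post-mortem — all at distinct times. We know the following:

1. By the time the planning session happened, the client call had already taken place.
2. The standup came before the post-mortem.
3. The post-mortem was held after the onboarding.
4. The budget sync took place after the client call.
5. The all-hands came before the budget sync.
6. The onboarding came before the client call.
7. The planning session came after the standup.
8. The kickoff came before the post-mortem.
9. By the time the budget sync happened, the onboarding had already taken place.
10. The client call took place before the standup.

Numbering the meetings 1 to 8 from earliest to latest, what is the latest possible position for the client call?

4

The client call must come before the budget sync, the planning session, the post-mortem, and the standup — 4 meetings forced after it.
Everything else can be placed before the client call in some valid order, so the client call can sit as late as position 8 − 4 = 4.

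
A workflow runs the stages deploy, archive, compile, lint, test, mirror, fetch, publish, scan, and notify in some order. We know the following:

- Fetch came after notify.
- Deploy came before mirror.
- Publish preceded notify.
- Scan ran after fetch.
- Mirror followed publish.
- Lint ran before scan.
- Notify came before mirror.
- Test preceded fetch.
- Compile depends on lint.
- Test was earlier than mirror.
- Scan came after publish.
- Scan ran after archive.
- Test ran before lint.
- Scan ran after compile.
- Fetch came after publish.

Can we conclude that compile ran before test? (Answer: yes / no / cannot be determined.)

no

Tracing the constraints gives test → lint → compile, so test must come before compile.
That means compile cannot be before test.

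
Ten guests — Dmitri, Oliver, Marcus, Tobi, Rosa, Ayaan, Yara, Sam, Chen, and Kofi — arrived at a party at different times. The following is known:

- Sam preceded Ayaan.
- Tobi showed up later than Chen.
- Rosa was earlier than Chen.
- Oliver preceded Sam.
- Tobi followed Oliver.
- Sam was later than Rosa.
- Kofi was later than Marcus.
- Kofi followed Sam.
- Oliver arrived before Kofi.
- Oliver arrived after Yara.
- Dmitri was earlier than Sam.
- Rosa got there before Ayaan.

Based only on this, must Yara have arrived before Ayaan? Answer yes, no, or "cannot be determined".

Chain the constraints: Yara → Oliver → Sam → Ayaan. Each link is directly stated, so Yara comes before Ayaan.

yes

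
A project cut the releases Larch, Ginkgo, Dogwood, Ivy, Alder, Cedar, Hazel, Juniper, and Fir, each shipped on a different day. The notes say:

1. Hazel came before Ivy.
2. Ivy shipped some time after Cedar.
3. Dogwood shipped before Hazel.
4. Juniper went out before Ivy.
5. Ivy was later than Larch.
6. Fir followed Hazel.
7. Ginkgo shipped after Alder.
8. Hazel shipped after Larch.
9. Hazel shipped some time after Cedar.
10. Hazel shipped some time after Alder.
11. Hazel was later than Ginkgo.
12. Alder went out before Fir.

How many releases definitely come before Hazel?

5

Directly stated before Hazel: Alder, Cedar, Dogwood, Ginkgo, and Larch.
No chain forces Ivy (or any of the others) ahead of Hazel.
That's Alder, Cedar, Dogwood, Ginkgo, and Larch — 5 in all.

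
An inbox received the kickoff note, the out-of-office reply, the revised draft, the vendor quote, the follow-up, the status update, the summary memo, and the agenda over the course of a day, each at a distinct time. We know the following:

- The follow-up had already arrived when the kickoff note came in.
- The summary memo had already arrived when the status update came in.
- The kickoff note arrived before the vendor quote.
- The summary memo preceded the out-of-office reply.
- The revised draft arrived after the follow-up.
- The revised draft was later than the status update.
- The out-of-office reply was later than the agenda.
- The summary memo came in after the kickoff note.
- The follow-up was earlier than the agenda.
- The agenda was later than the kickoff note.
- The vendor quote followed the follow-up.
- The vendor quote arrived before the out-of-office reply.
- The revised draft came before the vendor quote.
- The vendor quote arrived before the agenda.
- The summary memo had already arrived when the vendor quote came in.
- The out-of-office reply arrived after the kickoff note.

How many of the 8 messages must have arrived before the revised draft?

Directly stated before the revised draft: the follow-up and the status update.
The kickoff note reaches the revised draft via the kickoff note → the summary memo → the status update → the revised draft.
The summary memo reaches the revised draft via the summary memo → the status update → the revised draft.
No chain forces the agenda (or any of the others) ahead of the revised draft.
That's the follow-up, the kickoff note, the status update, and the summary memo — 4 in all.

4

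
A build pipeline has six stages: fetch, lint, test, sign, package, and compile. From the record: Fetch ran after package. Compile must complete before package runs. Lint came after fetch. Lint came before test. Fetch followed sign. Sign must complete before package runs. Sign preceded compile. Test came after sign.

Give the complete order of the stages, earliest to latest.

The constraints fix every adjacent pair, so only one ordering works:
sign → compile → package → fetch → lint → test.

sign, compile, package, fetch, lint, test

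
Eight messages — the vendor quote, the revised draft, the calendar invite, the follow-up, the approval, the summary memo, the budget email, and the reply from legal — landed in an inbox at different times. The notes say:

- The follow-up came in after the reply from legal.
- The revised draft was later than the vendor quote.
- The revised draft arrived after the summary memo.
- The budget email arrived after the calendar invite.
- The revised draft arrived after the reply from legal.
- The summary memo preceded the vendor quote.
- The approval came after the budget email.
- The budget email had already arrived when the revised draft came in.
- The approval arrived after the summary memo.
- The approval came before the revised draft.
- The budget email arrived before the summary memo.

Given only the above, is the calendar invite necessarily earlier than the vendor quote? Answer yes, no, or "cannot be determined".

Chain the constraints: the calendar invite → the budget email → the summary memo → the vendor quote. Each link is directly stated, so the calendar invite comes before the vendor quote.

yes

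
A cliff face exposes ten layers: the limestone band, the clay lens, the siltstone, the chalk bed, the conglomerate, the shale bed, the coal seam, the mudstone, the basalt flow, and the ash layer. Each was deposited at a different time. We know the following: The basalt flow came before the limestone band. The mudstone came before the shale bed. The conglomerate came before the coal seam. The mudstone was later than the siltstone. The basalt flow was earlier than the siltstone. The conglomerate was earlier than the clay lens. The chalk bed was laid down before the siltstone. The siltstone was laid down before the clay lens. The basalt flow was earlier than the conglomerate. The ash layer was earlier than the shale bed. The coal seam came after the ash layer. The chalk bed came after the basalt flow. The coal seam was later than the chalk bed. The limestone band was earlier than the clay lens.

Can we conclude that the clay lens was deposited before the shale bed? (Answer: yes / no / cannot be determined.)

No chain of stated constraints runs from the clay lens to the shale bed, and none runs from the shale bed to the clay lens either.
So the relative order of the clay lens and the shale bed is not fixed by the given facts.

cannot be determined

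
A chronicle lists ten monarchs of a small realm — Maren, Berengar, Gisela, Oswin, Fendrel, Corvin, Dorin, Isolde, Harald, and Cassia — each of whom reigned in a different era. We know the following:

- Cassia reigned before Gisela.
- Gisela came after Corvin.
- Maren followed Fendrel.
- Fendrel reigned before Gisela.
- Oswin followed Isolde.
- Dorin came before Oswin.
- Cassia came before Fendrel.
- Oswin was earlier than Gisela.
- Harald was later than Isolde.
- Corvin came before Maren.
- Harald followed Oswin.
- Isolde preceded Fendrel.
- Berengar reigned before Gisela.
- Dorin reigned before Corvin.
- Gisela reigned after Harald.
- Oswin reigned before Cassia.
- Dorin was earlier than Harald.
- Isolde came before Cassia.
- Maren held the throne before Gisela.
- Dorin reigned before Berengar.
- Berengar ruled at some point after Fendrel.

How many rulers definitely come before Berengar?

Directly stated before Berengar: Dorin and Fendrel.
Cassia reaches Berengar via Cassia → Fendrel → Berengar.
Isolde reaches Berengar via Isolde → Fendrel → Berengar.
Oswin reaches Berengar via Oswin → Cassia → Fendrel → Berengar.
No chain forces Maren (or any of the others) ahead of Berengar.
That's Cassia, Dorin, Fendrel, Isolde, and Oswin — 5 in all.

5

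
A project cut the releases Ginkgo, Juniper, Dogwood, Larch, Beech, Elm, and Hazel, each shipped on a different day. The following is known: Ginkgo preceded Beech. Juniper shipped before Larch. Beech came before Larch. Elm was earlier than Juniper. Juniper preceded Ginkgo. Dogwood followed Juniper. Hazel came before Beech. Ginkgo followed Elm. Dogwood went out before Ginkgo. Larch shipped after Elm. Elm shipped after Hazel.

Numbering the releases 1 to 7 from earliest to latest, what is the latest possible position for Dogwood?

Dogwood must come before Beech, Ginkgo, and Larch — 3 releases forced after it.
Everything else can be placed before Dogwood in some valid order, so Dogwood can sit as late as position 7 − 3 = 4.

4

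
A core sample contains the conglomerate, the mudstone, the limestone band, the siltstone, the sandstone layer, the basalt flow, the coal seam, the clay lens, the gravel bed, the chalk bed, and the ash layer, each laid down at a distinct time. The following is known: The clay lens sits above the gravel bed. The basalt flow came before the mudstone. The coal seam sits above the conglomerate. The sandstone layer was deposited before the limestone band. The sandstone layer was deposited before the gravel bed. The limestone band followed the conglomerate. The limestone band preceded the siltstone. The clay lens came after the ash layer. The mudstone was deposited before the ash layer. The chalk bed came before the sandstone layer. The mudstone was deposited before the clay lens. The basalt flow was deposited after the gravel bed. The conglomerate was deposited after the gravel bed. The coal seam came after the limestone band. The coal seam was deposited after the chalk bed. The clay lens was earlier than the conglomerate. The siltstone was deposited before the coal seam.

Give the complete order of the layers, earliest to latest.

The constraints fix every adjacent pair, so only one ordering works:
the chalk bed → the sandstone layer → the gravel bed → the basalt flow → the mudstone → the ash layer → the clay lens → the conglomerate → the limestone band → the siltstone → the coal seam.

the chalk bed, the sandstone layer, the gravel bed, the basalt flow, the mudstone, the ash layer, the clay lens, the conglomerate, the limestone band, the siltstone, the coal seam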